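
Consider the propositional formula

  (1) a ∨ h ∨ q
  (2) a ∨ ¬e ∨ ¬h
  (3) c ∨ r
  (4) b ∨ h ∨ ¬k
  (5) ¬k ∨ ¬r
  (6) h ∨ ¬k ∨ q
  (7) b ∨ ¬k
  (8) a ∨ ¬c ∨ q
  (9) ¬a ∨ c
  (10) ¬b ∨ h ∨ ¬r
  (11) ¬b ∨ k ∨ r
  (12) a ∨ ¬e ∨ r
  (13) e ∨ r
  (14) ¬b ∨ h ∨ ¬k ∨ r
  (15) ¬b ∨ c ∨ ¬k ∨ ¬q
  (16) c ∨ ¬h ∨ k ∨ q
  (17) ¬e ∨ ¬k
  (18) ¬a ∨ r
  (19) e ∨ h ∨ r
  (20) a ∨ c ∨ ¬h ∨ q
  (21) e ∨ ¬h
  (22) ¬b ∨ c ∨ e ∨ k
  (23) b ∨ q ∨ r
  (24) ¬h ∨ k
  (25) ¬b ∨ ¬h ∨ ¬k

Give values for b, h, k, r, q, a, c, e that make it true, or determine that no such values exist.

Set b = False.
  then (b ∨ ¬k) forces k = False.
  then (¬h ∨ k) forces h = False.
Set r = True.
Set q = True.
Set a = False.
Set c = False.
Set e = True.
All clauses satisfied.

b = False, h = False, k = False, r = True, q = True, a = False, c = False, e = True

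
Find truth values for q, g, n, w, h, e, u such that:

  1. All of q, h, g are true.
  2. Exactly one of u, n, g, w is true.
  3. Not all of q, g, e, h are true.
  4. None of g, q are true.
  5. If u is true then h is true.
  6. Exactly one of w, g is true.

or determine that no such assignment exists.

No satisfying assignment exists.

Case q = True:
  Constraint (4) is violated (q=T) — contradiction.
Case q = False:
  Constraint (1) is violated (q=F) — contradiction.
Both cases fail — unsatisfiable.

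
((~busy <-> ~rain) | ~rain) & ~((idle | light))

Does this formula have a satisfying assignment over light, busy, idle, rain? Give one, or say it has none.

light = False, busy = True, idle = False, rain = True

  (~busy <-> ~rain) | ~rain = True
    ~busy <-> ~rain = True
      ~busy = False
      ~rain = False
    ~rain = False
  ~((idle | light)) = True
    idle | light = False
Both conjuncts True, so the formula holds.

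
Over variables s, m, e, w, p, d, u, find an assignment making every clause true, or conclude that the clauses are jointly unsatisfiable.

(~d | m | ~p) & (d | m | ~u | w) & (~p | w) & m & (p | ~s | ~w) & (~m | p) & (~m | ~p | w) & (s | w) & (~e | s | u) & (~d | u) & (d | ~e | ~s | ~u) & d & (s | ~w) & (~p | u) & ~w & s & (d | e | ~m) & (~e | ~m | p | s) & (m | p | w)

Unsatisfiable

Case m = True:
  (~m | p) forces p = True.
  (~p | w) forces w = True.
  Clause (~w) is falsified — contradiction.
Case m = False:
  Clause (m) is falsified — contradiction.
Both cases fail, so the formula is unsatisfiable.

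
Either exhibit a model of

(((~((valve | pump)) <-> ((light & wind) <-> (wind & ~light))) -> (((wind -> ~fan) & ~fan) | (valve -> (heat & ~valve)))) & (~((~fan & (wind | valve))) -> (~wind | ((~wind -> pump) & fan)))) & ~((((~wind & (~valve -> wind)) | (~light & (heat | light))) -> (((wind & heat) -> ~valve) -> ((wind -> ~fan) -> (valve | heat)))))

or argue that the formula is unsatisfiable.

The conjunct ~((((~wind & (~valve -> wind)) | (~light & (heat | light))) -> (((wind & heat) -> ~valve) -> ((wind -> ~fan) -> (valve | heat))))) is unsatisfiable on its own:
  valve = True: this becomes ~(((~wind | (~light & (heat | light))) -> True)) = False.
  valve = False: simplifies to ~((((~wind & wind) | (~light & (heat | light))) -> ((wind -> ~fan) -> heat))).
    heat = True: this becomes ~((((~wind & wind) | ~light) -> True)) = False.
    heat = False: simplifies to ~((((~wind & wind) | (~light & light)) -> ~((wind -> ~fan)))).
      wind = True: simplifies to ~(((~light & light) -> ~(~fan))).
        light = True: this becomes ~((False -> ~(~fan))) = False.
        light = False: this becomes ~((False -> ~(~fan))) = False.
      wind = False: simplifies to ~(~((~light & light))).
        light = True: this becomes ~(~False) = False.
        light = False: this becomes ~(~False) = False.
So the whole conjunction is unsatisfiable.

No satisfying assignment exists.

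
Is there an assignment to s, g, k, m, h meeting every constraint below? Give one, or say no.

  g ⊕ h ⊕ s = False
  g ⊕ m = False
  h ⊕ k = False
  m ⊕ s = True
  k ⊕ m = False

s=F; g=T; k=T; m=T; h=T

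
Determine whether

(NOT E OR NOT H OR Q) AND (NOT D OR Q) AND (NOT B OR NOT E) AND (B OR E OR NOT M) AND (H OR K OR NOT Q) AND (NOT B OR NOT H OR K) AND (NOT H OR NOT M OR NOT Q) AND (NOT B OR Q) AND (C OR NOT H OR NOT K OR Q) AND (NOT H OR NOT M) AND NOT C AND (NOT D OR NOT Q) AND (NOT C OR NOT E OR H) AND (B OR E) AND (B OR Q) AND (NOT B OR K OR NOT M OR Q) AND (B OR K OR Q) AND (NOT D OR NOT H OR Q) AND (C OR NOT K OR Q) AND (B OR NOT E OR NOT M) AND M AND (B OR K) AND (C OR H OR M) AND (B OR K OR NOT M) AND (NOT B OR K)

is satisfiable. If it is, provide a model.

Q: True, K: True, B: True, M: True, C: False, H: False, E: False, D: False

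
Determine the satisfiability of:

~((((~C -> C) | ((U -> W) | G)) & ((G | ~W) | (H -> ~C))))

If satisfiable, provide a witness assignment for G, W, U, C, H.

G: False, W: True, U: True, C: True, H: True

  ~((((~C -> C) | ((U -> W) | G)) & ((G | ~W) | (H -> ~C)))) = True
    ((~C -> C) | ((U -> W) | G)) & ((G | ~W) | (H -> ~C)) = False
      (~C -> C) | ((U -> W) | G) = True
        ~C -> C = True
          ~C = False
        (U -> W) | G = True
          U -> W = True
      (G | ~W) | (H -> ~C) = False
        G | ~W = False
          ~W = False
        H -> ~C = False
          ~C = False
The formula evaluates to True.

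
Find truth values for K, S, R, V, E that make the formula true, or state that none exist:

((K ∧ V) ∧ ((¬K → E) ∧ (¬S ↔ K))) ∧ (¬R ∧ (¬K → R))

K = True; S = False; R = False; V = True; E = True

  (K ∧ V) ∧ ((¬K → E) ∧ (¬S ↔ K)) = True
    K ∧ V = True
    (¬K → E) ∧ (¬S ↔ K) = True
      ¬K → E = True
        ¬K = False
      ¬S ↔ K = True
        ¬S = True
  ¬R ∧ (¬K → R) = True
    ¬R = True
    ¬K → R = True
      ¬K = False
Both conjuncts True, so the formula holds.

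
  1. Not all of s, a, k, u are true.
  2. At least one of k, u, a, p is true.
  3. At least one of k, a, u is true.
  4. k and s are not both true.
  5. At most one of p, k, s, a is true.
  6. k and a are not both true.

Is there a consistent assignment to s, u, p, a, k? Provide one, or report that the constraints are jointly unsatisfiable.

s = False, u = True, p = False, a = False, k = False

  (1) {s, a, k, u}: 1/4 true — not all ✓
  (2) {k, u, a, p}: 1 true — at least one ✓
  (3) {k, a, u}: 1 true — at least one ✓
  (4) k=F, s=F — not both ✓
  (5) {p, k, s, a}: 0 true — at most one ✓
  (6) k=F, a=F — not both ✓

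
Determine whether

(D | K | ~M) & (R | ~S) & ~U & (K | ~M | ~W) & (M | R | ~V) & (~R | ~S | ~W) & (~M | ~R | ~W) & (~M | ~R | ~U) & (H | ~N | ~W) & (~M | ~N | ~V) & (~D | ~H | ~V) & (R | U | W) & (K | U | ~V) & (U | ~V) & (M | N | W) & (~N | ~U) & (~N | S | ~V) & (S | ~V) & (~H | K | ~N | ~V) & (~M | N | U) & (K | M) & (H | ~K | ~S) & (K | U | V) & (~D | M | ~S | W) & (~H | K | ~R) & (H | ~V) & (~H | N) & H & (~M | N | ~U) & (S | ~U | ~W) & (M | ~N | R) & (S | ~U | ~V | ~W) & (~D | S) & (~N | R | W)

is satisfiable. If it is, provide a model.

Unit clause (~U) forces U = False.
In (U | ~V) only ~V is left, so V = False.
In (K | U | V) only K is left, so K = True.
Unit clause (H) forces H = True.
In (~H | N) only N is left, so N = True.
Set M = True.
Set R = True.
  then (~M | ~R | ~W) forces W = False.
Set S = True.
Set D = False.
All clauses satisfied.

U: False, M: True, R: True, H: True, S: True, K: True, N: True, V: False, D: False, W: False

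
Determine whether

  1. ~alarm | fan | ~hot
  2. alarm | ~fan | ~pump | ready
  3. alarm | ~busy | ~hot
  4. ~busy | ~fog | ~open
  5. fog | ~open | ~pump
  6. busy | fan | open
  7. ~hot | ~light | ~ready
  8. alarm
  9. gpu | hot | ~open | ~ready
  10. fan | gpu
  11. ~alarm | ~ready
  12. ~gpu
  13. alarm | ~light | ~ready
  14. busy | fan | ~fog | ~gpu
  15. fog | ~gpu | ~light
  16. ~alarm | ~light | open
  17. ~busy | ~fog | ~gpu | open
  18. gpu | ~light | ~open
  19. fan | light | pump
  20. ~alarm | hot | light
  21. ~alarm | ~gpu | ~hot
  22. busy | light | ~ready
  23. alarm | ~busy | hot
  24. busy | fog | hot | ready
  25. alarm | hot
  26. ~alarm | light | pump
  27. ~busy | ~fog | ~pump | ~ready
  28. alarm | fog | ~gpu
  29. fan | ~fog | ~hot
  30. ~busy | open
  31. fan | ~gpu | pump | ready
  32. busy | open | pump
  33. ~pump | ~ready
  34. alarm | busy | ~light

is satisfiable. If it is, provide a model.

fan = True; ready = False; alarm = True; gpu = False; light = False; pump = True; fog = True; busy = False; open = False; hot = True

Unit clause (alarm) forces alarm = True.
In (~alarm | ~ready) only ~ready is left, so ready = False.
Unit clause (~gpu) forces gpu = False.
In (fan | gpu) only fan is left, so fan = True.
Try light = True:
  (~alarm | ~light | open) forces open = True.
  clause (gpu | ~light | ~open) is falsified — backtrack.
So light = False.
  then (~alarm | hot | light) forces hot = True.
  then (~alarm | light | pump) forces pump = True.
Set fog = True.
Set busy = False.
Set open = False.
All clauses satisfied.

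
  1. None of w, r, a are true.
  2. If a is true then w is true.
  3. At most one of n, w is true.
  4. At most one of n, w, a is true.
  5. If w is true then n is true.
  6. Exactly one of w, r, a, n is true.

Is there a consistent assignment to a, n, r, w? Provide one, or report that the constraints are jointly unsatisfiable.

a = False; n = True; r = False; w = False

  (1) {w, r, a}: 0 true — none ✓
  (2) a=F ⇒ w: vacuous ✓
  (3) {n, w}: 1 true — at most one ✓
  (4) {n, w, a}: 1 true — at most one ✓
  (5) w=F ⇒ n: vacuous ✓
  (6) {w, r, a, n}: 1 true — exactly one ✓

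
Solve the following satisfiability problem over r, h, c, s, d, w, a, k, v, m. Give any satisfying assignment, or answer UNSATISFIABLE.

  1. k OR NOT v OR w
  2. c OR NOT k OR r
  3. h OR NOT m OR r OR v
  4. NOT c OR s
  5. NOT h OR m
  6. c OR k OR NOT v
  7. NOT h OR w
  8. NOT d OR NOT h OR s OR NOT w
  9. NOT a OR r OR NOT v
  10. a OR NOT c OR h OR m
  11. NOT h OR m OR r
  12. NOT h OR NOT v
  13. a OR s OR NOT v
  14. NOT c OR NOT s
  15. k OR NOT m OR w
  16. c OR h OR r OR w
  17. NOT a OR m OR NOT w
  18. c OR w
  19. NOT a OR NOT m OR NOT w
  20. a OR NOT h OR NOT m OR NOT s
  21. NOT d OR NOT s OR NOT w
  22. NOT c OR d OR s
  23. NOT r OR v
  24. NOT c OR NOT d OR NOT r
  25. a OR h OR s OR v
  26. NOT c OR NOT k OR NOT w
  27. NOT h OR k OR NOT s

r = True; h = False; c = False; s = True; d = False; w = True; a = False; k = True; v = True; m = False

Set r = True.
  then (NOT r OR v) forces v = True.
  then (NOT h OR NOT v) forces h = False.
Try c = True:
  (NOT c OR s) forces s = True.
  clause (NOT c OR NOT s) is falsified — backtrack.
So c = False.
  then (c OR k OR NOT v) forces k = True.
  then (c OR w) forces w = True.
Set s = True.
  then (NOT d OR NOT s OR NOT w) forces d = False.
Set a = False.
Set m = False.
All clauses satisfied.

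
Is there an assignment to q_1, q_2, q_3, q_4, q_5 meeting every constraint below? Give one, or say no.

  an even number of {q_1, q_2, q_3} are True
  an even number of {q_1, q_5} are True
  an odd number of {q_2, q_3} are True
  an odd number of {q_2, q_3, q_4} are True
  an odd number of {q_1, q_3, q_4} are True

q_1=T; q_2=T; q_3=F; q_4=F; q_5=T

{q_1, q_2, q_3}: 2 true → even ✓
{q_1, q_5}: 2 true → even ✓
{q_2, q_3}: 1 true → odd ✓
{q_2, q_3, q_4}: 1 true → odd ✓
{q_1, q_3, q_4}: 1 true → odd ✓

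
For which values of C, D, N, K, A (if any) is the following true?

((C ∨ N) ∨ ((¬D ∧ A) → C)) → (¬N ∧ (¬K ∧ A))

C = True, D = True, N = False, K = False, A = True

  ((C ∨ N) ∨ ((¬D ∧ A) → C)) → (¬N ∧ (¬K ∧ A)) = True
    (C ∨ N) ∨ ((¬D ∧ A) → C) = True
      C ∨ N = True
      (¬D ∧ A) → C = True
        ¬D ∧ A = False
          ¬D = False
    ¬N ∧ (¬K ∧ A) = True
      ¬N = True
      ¬K ∧ A = True
        ¬K = True
The formula evaluates to True.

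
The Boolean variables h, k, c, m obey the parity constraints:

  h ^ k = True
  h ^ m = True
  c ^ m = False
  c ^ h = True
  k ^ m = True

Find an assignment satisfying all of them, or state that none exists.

The formula is unsatisfiable.

Adding constraints 1, 2, 5 mod 2: every variable appears an even number of times on the left, so the left side is 0.
But the right sides sum to 1 (mod 2). 0 ≠ 1 — the system is inconsistent.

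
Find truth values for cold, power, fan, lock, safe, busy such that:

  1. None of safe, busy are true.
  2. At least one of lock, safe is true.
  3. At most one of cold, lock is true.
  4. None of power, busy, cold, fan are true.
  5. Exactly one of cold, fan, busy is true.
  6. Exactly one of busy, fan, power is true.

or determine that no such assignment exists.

Case fan = True:
  Constraint (4) is violated (fan=T) — contradiction.
Case fan = False:
  (1) forces safe = False.
  (1) forces busy = False.
  (2) with safe=F forces lock = True.
  (3) with lock=T forces cold = False.
  Constraint (5) is violated (cold=F, fan=F, busy=F) — contradiction.
Both cases fail — unsatisfiable.

UNSATISFIABLE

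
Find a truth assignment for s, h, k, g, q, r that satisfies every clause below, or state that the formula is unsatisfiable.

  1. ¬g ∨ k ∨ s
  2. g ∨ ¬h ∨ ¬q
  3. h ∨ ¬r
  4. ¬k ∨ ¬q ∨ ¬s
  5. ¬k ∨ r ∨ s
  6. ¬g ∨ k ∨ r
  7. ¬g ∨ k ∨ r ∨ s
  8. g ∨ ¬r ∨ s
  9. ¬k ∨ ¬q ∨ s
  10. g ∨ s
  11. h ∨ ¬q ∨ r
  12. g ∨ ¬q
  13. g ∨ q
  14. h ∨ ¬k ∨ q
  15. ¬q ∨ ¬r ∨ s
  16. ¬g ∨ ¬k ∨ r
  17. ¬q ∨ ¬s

s = True, h = True, k = False, g = True, q = False, r = True

Set s = True.
  then (¬q ∨ ¬s) forces q = False.
  then (g ∨ q) forces g = True.
Try h = False:
  (h ∨ ¬r) forces r = False.
  (¬g ∨ k ∨ r) forces k = True.
  clause (h ∨ ¬k ∨ q) is falsified — backtrack.
So h = True.
Set k = False.
  then (¬g ∨ k ∨ r) forces r = True.
All clauses satisfied.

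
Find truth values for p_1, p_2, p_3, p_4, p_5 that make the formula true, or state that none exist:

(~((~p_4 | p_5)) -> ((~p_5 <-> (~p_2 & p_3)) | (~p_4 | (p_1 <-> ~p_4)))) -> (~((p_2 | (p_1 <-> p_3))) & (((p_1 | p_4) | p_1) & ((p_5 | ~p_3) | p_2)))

p_1: False, p_2: False, p_3: True, p_4: True, p_5: True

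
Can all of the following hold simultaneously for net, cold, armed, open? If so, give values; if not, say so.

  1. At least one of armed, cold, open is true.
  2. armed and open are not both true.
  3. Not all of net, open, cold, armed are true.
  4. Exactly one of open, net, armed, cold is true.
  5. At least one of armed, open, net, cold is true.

net=F; cold=T; armed=F; open=F

  (1) {armed, cold, open}: 1 true — at least one ✓
  (2) armed=F, open=F — not both ✓
  (3) {net, open, cold, armed}: 1/4 true — not all ✓
  (4) {open, net, armed, cold}: 1 true — exactly one ✓
  (5) {armed, open, net, cold}: 1 true — at least one ✓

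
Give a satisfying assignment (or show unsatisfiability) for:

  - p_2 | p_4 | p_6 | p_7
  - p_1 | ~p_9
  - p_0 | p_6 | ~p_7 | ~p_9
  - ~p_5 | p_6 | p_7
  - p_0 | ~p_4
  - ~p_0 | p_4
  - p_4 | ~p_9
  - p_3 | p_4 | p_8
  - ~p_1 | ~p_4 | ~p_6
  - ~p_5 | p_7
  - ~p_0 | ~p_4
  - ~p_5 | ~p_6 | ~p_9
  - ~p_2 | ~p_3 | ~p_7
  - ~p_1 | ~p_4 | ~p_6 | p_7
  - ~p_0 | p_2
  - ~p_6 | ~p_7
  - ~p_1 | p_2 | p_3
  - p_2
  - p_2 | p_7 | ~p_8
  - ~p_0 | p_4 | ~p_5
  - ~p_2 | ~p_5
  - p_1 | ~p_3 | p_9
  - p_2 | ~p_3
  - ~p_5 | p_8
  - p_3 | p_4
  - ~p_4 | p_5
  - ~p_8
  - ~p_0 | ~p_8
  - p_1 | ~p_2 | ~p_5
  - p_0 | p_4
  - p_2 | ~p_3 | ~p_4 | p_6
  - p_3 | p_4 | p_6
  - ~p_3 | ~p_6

Unsatisfiable — no assignment works.

Case p_0 = True:
  (~p_0 | p_4) forces p_4 = True.
  Clause (~p_0 | ~p_4) is falsified — contradiction.
Case p_0 = False:
  (p_0 | ~p_4) forces p_4 = False.
  Clause (p_0 | p_4) is falsified — contradiction.
Both cases fail, so the formula is unsatisfiable.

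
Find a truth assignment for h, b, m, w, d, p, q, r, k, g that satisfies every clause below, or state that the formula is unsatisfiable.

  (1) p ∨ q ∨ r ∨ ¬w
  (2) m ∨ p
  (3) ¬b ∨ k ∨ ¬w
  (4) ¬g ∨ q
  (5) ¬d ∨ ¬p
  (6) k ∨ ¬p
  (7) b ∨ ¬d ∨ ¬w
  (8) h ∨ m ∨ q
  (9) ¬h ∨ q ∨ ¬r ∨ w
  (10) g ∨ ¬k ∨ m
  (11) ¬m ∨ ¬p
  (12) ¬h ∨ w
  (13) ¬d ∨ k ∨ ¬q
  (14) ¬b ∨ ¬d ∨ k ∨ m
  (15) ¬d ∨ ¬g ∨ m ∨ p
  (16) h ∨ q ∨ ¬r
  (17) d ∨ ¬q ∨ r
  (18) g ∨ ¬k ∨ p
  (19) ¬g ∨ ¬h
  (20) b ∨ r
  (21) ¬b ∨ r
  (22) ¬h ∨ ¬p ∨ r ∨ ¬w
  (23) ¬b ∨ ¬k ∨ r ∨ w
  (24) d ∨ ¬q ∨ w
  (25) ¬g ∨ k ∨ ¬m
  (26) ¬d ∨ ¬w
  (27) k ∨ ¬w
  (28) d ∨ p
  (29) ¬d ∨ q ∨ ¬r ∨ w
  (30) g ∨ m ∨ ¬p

h: False, b: True, m: False, w: True, d: False, p: True, q: True, r: True, k: True, g: True

Set h = False.
Set b = True.
  then (¬b ∨ r) forces r = True.
  then (h ∨ q ∨ ¬r) forces q = True.
Set m = False.
  then (m ∨ p) forces p = True.
  then (¬d ∨ ¬p) forces d = False.
  then (k ∨ ¬p) forces k = True.
  then (g ∨ ¬k ∨ m) forces g = True.
  then (d ∨ ¬q ∨ w) forces w = True.
All clauses satisfied.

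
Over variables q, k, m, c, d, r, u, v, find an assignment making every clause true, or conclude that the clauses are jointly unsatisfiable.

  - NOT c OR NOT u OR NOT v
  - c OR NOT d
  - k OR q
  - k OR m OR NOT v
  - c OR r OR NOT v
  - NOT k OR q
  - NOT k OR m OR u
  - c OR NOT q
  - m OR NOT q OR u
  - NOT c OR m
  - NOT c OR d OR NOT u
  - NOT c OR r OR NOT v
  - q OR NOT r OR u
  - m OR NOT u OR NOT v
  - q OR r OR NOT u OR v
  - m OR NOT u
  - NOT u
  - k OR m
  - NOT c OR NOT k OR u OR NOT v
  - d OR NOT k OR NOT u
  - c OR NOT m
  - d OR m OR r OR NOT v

q=T, k=T, m=T, c=T, d=F, r=F, u=F, v=F

Unit clause (NOT u) forces u = False.
Try q = False:
  (k OR q) forces k = True.
  clause (NOT k OR q) is falsified — backtrack.
So q = True.
  then (c OR NOT q) forces c = True.
  then (m OR NOT q OR u) forces m = True.
Set k = True.
  then (NOT c OR NOT k OR u OR NOT v) forces v = False.
Set d = False.
Set r = False.
All clauses satisfied.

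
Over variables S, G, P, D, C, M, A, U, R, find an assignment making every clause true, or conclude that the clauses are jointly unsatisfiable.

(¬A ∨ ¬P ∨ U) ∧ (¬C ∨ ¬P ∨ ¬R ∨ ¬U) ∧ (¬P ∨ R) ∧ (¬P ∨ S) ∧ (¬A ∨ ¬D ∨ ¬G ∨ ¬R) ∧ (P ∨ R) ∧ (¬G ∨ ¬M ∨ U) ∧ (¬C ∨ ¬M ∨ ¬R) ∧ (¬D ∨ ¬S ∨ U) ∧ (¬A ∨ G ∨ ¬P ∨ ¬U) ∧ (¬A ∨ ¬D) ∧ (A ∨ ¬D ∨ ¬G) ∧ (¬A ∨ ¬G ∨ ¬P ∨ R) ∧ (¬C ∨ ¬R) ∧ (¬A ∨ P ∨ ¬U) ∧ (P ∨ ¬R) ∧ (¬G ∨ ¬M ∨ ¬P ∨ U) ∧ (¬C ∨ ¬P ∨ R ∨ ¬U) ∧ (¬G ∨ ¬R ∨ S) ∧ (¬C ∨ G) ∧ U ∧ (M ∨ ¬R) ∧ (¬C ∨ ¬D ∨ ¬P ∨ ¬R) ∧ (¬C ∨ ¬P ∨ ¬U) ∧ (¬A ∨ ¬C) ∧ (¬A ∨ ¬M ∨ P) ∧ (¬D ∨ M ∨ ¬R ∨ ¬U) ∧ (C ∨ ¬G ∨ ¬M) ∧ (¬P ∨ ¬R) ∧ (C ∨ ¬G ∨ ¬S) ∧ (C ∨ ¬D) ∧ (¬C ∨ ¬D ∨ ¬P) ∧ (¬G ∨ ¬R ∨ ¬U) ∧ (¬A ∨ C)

UNSATISFIABLE

Case P = True:
  (¬P ∨ R) forces R = True.
  Clause (¬P ∨ ¬R) is falsified — contradiction.
Case P = False:
  (P ∨ R) forces R = True.
  Clause (P ∨ ¬R) is falsified — contradiction.
Both cases fail, so the formula is unsatisfiable.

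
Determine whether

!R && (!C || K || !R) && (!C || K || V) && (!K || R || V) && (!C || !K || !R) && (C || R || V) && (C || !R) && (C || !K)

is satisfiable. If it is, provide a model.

K = False, C = False, V = True, R = False

Unit clause (!R) forces R = False.
Set K = False.
Set C = False.
  then (C || R || V) forces V = True.
Check each clause:
  (!R): !R holds.
  (!C || K || !R): !C holds.
  (!C || K || V): !C holds.
  (!K || R || V): !K holds.
  (!C || !K || !R): !C holds.
  (C || R || V): V holds.
  (C || !R): !R holds.
  (C || !K): !K holds.
All clauses satisfied.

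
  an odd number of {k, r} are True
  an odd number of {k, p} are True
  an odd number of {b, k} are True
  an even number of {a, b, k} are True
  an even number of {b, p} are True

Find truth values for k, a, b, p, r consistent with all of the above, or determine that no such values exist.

k: False; a: True; b: True; p: True; r: True

{k, r}: 1 true → odd ✓
{k, p}: 1 true → odd ✓
{b, k}: 1 true → odd ✓
{a, b, k}: 2 true → even ✓
{b, p}: 2 true → even ✓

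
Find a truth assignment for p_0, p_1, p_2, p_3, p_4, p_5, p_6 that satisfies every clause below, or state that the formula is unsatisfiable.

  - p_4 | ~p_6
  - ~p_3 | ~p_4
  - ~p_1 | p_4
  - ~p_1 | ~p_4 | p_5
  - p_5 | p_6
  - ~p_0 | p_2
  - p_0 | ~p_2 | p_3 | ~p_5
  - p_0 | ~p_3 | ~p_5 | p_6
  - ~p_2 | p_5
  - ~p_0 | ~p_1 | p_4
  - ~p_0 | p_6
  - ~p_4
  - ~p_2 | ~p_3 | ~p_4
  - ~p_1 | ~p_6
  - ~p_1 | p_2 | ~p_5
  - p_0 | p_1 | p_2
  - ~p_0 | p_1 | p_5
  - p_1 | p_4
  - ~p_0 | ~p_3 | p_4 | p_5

No satisfying assignment exists.

Case p_1 = True:
  (~p_1 | p_4) forces p_4 = True.
  Clause (~p_4) is falsified — contradiction.
Case p_1 = False:
  (~p_4) forces p_4 = False.
  Clause (p_1 | p_4) is falsified — contradiction.
Both cases fail, so the formula is unsatisfiable.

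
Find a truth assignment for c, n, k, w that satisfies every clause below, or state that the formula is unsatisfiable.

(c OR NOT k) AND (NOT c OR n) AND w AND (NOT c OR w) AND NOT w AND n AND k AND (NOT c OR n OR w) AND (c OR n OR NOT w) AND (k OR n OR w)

UNSATISFIABLE

Case w = True:
  Clause (NOT w) is falsified — contradiction.
Case w = False:
  Clause (w) is falsified — contradiction.
Both cases fail, so the formula is unsatisfiable.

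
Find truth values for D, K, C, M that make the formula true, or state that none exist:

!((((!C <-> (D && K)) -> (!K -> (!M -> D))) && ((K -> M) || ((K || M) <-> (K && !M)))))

D=F, K=F, C=T, M=F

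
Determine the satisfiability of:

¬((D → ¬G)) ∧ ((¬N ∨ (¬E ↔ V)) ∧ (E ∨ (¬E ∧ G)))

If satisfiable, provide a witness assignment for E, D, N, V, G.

E: True; D: True; N: False; V: False; G: True

  ¬((D → ¬G)) = True
    D → ¬G = False
      ¬G = False
  (¬N ∨ (¬E ↔ V)) ∧ (E ∨ (¬E ∧ G)) = True
    ¬N ∨ (¬E ↔ V) = True
      ¬N = True
      ¬E ↔ V = True
        ¬E = False
    E ∨ (¬E ∧ G) = True
      ¬E ∧ G = False
        ¬E = False
Both conjuncts True, so the formula holds.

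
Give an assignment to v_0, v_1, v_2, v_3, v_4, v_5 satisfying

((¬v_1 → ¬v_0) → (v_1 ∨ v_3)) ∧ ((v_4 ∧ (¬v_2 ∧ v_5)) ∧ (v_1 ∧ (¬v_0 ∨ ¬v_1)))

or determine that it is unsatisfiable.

v_0=F; v_1=T; v_2=F; v_3=F; v_4=T; v_5=T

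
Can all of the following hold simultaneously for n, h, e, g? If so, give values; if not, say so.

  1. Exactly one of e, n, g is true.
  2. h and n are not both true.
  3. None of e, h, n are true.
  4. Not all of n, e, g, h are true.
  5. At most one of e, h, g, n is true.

n = False, h = False, e = False, g = True

  (1) {e, n, g}: 1 true — exactly one ✓
  (2) h=F, n=F — not both ✓
  (3) {e, h, n}: 0 true — none ✓
  (4) {n, e, g, h}: 1/4 true — not all ✓
  (5) {e, h, g, n}: 1 true — at most one ✓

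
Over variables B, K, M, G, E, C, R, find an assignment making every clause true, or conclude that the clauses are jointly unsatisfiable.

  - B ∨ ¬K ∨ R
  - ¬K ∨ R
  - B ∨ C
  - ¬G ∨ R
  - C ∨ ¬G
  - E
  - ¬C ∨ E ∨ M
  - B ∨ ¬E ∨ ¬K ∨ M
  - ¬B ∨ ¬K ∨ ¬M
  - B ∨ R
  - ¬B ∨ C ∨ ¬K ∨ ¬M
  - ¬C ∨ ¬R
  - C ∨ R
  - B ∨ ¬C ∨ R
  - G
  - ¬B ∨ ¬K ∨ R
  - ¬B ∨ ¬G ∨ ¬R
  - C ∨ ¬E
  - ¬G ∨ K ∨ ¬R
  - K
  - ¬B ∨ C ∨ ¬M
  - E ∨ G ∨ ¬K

No satisfying assignment exists.

Case G = True:
  (¬G ∨ R) forces R = True.
  (C ∨ ¬G) forces C = True.
  Clause (¬C ∨ ¬R) is falsified — contradiction.
Case G = False:
  Clause (G) is falsified — contradiction.
Both cases fail, so the formula is unsatisfiable.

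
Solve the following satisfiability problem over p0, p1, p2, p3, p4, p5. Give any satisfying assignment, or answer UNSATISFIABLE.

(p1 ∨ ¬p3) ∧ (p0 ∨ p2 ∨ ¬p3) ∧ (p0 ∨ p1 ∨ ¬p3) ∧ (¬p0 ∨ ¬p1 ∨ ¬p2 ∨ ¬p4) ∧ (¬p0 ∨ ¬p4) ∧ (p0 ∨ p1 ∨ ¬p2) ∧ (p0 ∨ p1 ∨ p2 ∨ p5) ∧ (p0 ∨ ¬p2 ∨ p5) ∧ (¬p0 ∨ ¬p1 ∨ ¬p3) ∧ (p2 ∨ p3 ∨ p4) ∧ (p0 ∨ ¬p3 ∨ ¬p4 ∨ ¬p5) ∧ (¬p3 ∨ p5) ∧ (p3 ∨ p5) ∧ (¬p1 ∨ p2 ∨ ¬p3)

p0 = True; p1 = False; p2 = True; p3 = False; p4 = False; p5 = True

Set p0 = True.
  then (¬p0 ∨ ¬p4) forces p4 = False.
Set p1 = False.
  then (p1 ∨ ¬p3) forces p3 = False.
  then (p2 ∨ p3 ∨ p4) forces p2 = True.
  then (p3 ∨ p5) forces p5 = True.
All clauses satisfied.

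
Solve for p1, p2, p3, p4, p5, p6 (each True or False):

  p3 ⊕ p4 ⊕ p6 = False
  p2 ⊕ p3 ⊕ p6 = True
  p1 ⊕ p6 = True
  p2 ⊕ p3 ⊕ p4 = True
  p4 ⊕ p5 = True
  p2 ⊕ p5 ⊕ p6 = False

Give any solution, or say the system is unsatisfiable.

p1 = True, p2 = True, p3 = False, p4 = False, p5 = True, p6 = False

p3 ⊕ p4 ⊕ p6 = F ⊕ F ⊕ F = False ✓
p2 ⊕ p3 ⊕ p6 = T ⊕ F ⊕ F = True ✓
p1 ⊕ p6 = T ⊕ F = True ✓
p2 ⊕ p3 ⊕ p4 = T ⊕ F ⊕ F = True ✓
p4 ⊕ p5 = F ⊕ T = True ✓
p2 ⊕ p5 ⊕ p6 = T ⊕ T ⊕ F = False ✓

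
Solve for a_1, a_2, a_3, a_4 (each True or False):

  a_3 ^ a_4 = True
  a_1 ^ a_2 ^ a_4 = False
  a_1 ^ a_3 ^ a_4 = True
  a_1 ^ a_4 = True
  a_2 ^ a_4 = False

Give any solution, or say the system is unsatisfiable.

a_1: False, a_2: True, a_3: False, a_4: True

a_3 ^ a_4 = F ^ T = True ✓
a_1 ^ a_2 ^ a_4 = F ^ T ^ T = False ✓
a_1 ^ a_3 ^ a_4 = F ^ F ^ T = True ✓
a_1 ^ a_4 = F ^ T = True ✓
a_2 ^ a_4 = T ^ T = False ✓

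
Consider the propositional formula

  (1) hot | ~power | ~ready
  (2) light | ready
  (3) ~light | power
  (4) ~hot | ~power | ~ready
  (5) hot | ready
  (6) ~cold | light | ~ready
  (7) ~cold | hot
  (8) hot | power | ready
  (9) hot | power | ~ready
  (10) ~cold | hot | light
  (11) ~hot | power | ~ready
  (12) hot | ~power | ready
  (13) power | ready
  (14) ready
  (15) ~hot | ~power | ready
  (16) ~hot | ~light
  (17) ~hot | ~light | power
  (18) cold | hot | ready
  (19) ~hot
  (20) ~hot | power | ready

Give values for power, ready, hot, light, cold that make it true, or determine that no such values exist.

The formula is unsatisfiable.

Case ready = True:
  (~hot) forces hot = False.
  (hot | ~power | ~ready) forces power = False.
  Clause (hot | power | ~ready) is falsified — contradiction.
Case ready = False:
  Clause (ready) is falsified — contradiction.
Both cases fail, so the formula is unsatisfiable.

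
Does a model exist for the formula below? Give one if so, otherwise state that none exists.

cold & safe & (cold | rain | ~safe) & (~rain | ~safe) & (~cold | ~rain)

Unit clause (cold) forces cold = True.
Unit clause (safe) forces safe = True.
In (~rain | ~safe) only ~rain is left, so rain = False.
Check each clause:
  (cold): cold holds.
  (safe): safe holds.
  (cold | rain | ~safe): cold holds.
  (~rain | ~safe): ~rain holds.
  (~cold | ~rain): ~rain holds.
All clauses satisfied.

cold=T; rain=F; safe=T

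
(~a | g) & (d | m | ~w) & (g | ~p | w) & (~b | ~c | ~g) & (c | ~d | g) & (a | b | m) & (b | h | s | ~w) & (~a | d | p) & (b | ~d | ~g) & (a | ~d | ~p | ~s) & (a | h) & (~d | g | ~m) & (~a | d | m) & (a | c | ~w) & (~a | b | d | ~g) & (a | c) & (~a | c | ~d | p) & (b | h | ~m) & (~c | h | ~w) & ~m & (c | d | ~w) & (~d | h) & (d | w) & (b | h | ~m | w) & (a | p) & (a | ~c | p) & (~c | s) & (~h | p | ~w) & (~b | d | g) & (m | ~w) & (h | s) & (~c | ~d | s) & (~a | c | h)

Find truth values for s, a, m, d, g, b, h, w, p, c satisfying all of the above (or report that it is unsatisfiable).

s=F, a=T, m=F, d=T, g=T, b=T, h=T, w=F, p=T, c=F

Unit clause (~m) forces m = False.
In (m | ~w) only ~w is left, so w = False.
In (d | w) only d is left, so d = True.
In (~d | h) only h is left, so h = True.
Set s = False.
  then (~c | s) forces c = False.
  then (c | ~d | g) forces g = True.
  then (b | ~d | ~g) forces b = True.
  then (a | c) forces a = True.
  then (~a | c | ~d | p) forces p = True.
All clauses satisfied.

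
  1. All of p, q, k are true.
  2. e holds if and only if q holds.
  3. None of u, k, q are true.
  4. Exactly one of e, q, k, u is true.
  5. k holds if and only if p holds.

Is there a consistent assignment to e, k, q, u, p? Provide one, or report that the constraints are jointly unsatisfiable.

Case k = True:
  Constraint (3) is violated (k=T) — contradiction.
Case k = False:
  Constraint (1) is violated (k=F) — contradiction.
Both cases fail — unsatisfiable.

Unsatisfiable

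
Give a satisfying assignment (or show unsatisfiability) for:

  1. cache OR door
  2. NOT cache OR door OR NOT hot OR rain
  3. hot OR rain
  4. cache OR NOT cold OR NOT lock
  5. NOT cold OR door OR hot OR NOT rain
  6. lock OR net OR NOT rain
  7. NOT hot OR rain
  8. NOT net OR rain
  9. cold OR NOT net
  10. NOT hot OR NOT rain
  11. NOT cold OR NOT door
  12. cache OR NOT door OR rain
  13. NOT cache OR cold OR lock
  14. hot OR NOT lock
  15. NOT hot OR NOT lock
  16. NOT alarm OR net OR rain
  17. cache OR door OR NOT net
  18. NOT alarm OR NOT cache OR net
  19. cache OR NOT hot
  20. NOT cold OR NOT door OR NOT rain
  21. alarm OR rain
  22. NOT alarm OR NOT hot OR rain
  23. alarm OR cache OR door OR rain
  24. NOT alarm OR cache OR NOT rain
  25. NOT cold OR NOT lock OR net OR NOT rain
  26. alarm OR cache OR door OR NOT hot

Case rain = True:
  (NOT hot OR NOT rain) forces hot = False.
  (hot OR NOT lock) forces lock = False.
  (lock OR net OR NOT rain) forces net = True.
  (cold OR NOT net) forces cold = True.
  (NOT cold OR door OR hot OR NOT rain) forces door = True.
  Clause (NOT cold OR NOT door) is falsified — contradiction.
Case rain = False:
  (hot OR rain) forces hot = True.
  Clause (NOT hot OR rain) is falsified — contradiction.
Both cases fail, so the formula is unsatisfiable.

No satisfying assignment exists.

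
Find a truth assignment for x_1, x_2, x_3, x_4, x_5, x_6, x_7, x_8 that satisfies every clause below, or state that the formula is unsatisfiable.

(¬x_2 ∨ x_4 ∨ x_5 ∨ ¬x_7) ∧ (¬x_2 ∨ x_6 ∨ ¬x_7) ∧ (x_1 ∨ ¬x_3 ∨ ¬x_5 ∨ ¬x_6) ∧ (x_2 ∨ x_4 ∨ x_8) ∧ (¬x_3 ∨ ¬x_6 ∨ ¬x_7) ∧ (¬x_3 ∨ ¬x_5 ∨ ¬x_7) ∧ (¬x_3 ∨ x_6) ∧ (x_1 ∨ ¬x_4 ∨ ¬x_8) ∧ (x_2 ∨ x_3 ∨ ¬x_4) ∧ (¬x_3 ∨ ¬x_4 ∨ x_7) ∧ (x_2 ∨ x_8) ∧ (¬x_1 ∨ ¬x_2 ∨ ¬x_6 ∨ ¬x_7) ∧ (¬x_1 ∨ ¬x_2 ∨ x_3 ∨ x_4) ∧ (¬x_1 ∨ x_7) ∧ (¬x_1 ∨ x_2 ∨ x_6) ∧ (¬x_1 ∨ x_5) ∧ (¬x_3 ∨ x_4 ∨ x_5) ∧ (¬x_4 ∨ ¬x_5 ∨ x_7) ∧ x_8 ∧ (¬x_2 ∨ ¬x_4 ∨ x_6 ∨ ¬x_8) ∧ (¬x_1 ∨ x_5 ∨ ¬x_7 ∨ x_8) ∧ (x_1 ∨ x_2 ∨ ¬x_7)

Unit clause (x_8) forces x_8 = True.
Set x_1 = False.
  then (x_1 ∨ ¬x_4 ∨ ¬x_8) forces x_4 = False.
Set x_2 = True.
Set x_3 = False.
Set x_5 = True.
Set x_6 = True.
Set x_7 = True.
All clauses satisfied.

x_1 = False, x_2 = True, x_3 = False, x_4 = False, x_5 = True, x_6 = True, x_7 = True, x_8 = True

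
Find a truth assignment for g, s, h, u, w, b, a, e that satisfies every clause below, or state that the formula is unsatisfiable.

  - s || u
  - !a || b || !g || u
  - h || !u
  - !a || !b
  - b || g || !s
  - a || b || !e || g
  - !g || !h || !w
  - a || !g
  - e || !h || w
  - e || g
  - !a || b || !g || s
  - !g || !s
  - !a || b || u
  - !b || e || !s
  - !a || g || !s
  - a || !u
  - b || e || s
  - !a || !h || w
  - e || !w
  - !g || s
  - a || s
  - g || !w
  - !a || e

g = False, s = True, h = True, u = False, w = False, b = True, a = False, e = True

Set g = False.
  then (e || g) forces e = True.
  then (g || !w) forces w = False.
Try s = False:
  (s || u) forces u = True.
  (h || !u) forces h = True.
  (a || !u) forces a = True.
  clause (!a || !h || w) is falsified — backtrack.
So s = True.
  then (b || g || !s) forces b = True.
  then (!a || g || !s) forces a = False.
  then (a || !u) forces u = False.
Set h = True.
All clauses satisfied.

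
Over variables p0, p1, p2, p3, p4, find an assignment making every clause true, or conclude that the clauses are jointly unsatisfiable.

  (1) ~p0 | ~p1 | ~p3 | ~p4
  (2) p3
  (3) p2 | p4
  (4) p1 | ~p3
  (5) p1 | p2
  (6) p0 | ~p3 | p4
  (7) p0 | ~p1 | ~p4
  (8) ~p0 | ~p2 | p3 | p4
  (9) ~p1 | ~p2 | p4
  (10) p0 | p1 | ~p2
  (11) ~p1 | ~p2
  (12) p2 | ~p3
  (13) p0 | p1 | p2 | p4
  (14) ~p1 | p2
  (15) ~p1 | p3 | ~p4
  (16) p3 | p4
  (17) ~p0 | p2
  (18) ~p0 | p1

Case p3 = True:
  (p1 | ~p3) forces p1 = True.
  (~p1 | ~p2) forces p2 = False.
  Clause (p2 | ~p3) is falsified — contradiction.
Case p3 = False:
  Clause (p3) is falsified — contradiction.
Both cases fail, so the formula is unsatisfiable.

UNSATISFIABLE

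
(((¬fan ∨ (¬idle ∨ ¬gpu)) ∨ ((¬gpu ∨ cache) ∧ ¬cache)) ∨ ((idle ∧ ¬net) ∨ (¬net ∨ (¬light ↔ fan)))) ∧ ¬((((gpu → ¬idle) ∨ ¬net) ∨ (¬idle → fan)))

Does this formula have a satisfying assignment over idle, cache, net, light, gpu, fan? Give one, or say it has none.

The conjunct ¬((((gpu → ¬idle) ∨ ¬net) ∨ (¬idle → fan))) is unsatisfiable on its own:
  idle = True: this becomes ¬(((¬gpu ∨ ¬net) ∨ True)) = False.
  idle = False: this becomes ¬((True ∨ fan)) = False.
So the whole conjunction is unsatisfiable.

No satisfying assignment exists.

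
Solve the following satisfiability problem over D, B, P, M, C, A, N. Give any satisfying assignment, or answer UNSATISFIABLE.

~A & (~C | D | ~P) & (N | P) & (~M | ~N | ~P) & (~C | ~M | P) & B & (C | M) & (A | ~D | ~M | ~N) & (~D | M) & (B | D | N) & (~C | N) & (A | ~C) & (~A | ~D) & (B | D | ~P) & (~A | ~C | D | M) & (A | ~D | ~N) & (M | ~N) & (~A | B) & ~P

D = False; B = True; P = False; M = True; C = False; A = False; N = True

Unit clause (~A) forces A = False.
Unit clause (B) forces B = True.
In (A | ~C) only ~C is left, so C = False.
Unit clause (~P) forces P = False.
In (N | P) only N is left, so N = True.
In (C | M) only M is left, so M = True.
In (A | ~D | ~M | ~N) only ~D is left, so D = False.
All clauses satisfied.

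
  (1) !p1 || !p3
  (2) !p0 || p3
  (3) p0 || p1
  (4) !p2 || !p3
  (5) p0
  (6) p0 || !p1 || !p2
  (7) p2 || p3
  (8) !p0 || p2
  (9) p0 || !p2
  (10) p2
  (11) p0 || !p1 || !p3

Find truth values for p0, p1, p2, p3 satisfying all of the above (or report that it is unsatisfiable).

The formula is unsatisfiable.

Case p2 = True:
  (!p2 || !p3) forces p3 = False.
  (!p0 || p3) forces p0 = False.
  Clause (p0) is falsified — contradiction.
Case p2 = False:
  Clause (p2) is falsified — contradiction.
Both cases fail, so the formula is unsatisfiable.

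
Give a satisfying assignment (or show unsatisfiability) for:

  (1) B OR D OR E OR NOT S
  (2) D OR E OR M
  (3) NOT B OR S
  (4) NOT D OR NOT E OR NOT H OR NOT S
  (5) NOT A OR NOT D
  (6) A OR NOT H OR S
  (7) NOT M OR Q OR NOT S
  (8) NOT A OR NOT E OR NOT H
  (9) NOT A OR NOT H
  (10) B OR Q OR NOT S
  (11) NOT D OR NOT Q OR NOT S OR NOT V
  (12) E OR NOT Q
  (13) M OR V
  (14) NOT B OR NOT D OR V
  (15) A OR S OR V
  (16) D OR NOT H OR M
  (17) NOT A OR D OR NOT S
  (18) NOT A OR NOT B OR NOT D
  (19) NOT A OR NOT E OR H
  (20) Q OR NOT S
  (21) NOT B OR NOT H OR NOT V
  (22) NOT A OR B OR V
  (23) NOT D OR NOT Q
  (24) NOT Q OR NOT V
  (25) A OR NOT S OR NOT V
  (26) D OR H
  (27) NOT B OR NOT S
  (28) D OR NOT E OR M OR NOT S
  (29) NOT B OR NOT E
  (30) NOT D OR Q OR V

S = False; M = True; H = False; Q = False; E = True; D = True; B = False; V = True; A = False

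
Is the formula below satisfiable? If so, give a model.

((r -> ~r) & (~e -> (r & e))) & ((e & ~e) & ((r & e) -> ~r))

Case e = True: the conjunct ~e is False.
Case e = False: the conjunct ~e -> (r & e) becomes ~False -> (r & False) = False.
Both cases fail — unsatisfiable.

Unsatisfiable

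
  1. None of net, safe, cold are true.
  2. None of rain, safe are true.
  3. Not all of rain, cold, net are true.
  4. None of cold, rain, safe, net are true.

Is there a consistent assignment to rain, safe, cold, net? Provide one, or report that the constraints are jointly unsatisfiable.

rain: False; safe: False; cold: False; net: False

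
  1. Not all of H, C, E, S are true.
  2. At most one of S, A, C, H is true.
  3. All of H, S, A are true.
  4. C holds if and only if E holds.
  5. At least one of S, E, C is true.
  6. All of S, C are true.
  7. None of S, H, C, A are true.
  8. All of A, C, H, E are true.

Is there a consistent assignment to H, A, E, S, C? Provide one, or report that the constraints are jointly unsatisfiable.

Case H = True:
  Constraint (7) is violated (H=T) — contradiction.
Case H = False:
  Constraint (3) is violated (H=F) — contradiction.
Both cases fail — unsatisfiable.

UNSATISFIABLE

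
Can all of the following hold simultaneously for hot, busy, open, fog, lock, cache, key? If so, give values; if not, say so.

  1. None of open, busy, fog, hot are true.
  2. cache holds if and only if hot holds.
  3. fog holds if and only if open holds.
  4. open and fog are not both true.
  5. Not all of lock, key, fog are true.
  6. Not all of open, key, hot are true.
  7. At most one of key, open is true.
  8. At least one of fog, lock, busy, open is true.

hot = False, busy = False, open = False, fog = False, lock = True, cache = False, key = True

  (1) {open, busy, fog, hot}: 0 true — none ✓
  (2) cache=F, hot=F — same ✓
  (3) fog=F, open=F — same ✓
  (4) open=F, fog=F — not both ✓
  (5) {lock, key, fog}: 2/3 true — not all ✓
  (6) {open, key, hot}: 1/3 true — not all ✓
  (7) {key, open}: 1 true — at most one ✓
  (8) {fog, lock, busy, open}: 1 true — at least one ✓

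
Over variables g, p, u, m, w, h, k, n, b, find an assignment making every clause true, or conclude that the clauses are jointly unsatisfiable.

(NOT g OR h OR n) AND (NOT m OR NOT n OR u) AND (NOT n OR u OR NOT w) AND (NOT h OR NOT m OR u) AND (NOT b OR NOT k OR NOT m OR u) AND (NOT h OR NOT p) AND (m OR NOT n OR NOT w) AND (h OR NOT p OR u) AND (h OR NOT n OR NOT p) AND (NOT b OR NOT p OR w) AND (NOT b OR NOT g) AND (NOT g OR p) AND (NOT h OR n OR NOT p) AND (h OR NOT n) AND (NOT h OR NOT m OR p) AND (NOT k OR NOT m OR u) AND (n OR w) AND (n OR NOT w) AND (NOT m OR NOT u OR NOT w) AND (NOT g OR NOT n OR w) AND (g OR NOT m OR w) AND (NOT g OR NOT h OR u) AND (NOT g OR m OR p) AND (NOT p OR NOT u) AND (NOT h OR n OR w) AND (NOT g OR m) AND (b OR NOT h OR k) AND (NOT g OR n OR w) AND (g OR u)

Set g = False.
  then (g OR u) forces u = True.
  then (NOT p OR NOT u) forces p = False.
Try m = True:
  (NOT h OR NOT m OR p) forces h = False.
  (h OR NOT n) forces n = False.
  (n OR w) forces w = True.
  clause (n OR NOT w) is falsified — backtrack.
So m = False.
Set w = False.
  then (n OR w) forces n = True.
  then (h OR NOT n) forces h = True.
Set k = True.
Set b = False.
All clauses satisfied.

g: False; p: False; u: True; m: False; w: False; h: True; k: True; n: True; b: False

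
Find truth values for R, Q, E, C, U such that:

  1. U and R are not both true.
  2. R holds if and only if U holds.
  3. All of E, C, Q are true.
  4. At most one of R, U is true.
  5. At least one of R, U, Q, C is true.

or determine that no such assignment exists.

R=F; Q=T; E=T; C=T; U=F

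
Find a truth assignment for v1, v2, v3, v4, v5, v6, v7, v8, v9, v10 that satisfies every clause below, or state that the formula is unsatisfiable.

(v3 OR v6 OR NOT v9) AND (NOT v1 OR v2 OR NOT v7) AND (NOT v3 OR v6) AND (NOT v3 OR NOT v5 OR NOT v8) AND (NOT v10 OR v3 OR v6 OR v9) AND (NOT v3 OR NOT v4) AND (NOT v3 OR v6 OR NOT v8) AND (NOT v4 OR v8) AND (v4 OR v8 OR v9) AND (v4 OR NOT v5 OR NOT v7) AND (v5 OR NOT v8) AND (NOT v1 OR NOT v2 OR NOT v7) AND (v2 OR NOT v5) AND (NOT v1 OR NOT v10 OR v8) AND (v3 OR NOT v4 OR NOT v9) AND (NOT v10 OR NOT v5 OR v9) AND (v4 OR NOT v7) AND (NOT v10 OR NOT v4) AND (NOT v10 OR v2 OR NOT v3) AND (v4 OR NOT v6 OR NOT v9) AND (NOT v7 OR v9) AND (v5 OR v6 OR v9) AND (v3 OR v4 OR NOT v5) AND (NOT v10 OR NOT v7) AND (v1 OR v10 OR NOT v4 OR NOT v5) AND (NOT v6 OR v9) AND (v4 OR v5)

Set v1 = True.
Try v2 = False:
  (NOT v1 OR v2 OR NOT v7) forces v7 = False.
  (v2 OR NOT v5) forces v5 = False.
  (v5 OR NOT v8) forces v8 = False.
  (NOT v4 OR v8) forces v4 = False.
  clause (v4 OR v5) is falsified — backtrack.
So v2 = True.
  then (NOT v1 OR NOT v2 OR NOT v7) forces v7 = False.
Try v3 = True:
  (NOT v3 OR v6) forces v6 = True.
  (NOT v3 OR NOT v4) forces v4 = False.
  (v4 OR NOT v6 OR NOT v9) forces v9 = False.
  clause (NOT v6 OR v9) is falsified — backtrack.
So v3 = False.
Try v4 = False:
  (v3 OR v4 OR NOT v5) forces v5 = False.
  clause (v4 OR v5) is falsified — backtrack.
So v4 = True.
  then (NOT v4 OR v8) forces v8 = True.
  then (v5 OR NOT v8) forces v5 = True.
  then (v3 OR NOT v4 OR NOT v9) forces v9 = False.
  then (NOT v10 OR NOT v5 OR v9) forces v10 = False.
  then (NOT v6 OR v9) forces v6 = False.
All clauses satisfied.

v1: True; v2: True; v3: False; v4: True; v5: True; v6: False; v7: False; v8: True; v9: False; v10: False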